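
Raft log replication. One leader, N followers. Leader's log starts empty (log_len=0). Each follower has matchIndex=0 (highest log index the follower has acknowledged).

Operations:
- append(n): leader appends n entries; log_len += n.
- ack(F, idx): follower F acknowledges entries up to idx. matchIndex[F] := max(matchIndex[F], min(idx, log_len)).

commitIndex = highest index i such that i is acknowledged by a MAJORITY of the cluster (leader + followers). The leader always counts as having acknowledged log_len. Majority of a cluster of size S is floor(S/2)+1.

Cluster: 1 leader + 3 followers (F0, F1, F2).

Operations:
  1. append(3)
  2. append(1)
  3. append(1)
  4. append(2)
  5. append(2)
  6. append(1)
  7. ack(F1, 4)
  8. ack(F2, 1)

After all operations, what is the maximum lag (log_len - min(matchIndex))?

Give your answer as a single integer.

Answer: 10

Derivation:
Op 1: append 3 -> log_len=3
Op 2: append 1 -> log_len=4
Op 3: append 1 -> log_len=5
Op 4: append 2 -> log_len=7
Op 5: append 2 -> log_len=9
Op 6: append 1 -> log_len=10
Op 7: F1 acks idx 4 -> match: F0=0 F1=4 F2=0; commitIndex=0
Op 8: F2 acks idx 1 -> match: F0=0 F1=4 F2=1; commitIndex=1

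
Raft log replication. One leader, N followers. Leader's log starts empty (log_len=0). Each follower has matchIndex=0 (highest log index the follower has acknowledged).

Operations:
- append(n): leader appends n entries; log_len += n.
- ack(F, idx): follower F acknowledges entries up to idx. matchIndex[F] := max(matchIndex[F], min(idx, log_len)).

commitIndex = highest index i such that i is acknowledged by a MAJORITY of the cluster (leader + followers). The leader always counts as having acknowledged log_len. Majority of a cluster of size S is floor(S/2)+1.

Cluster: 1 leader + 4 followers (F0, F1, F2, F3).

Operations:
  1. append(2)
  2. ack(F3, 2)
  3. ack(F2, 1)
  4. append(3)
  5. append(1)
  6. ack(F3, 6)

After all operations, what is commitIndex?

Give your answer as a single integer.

Answer: 1

Derivation:
Op 1: append 2 -> log_len=2
Op 2: F3 acks idx 2 -> match: F0=0 F1=0 F2=0 F3=2; commitIndex=0
Op 3: F2 acks idx 1 -> match: F0=0 F1=0 F2=1 F3=2; commitIndex=1
Op 4: append 3 -> log_len=5
Op 5: append 1 -> log_len=6
Op 6: F3 acks idx 6 -> match: F0=0 F1=0 F2=1 F3=6; commitIndex=1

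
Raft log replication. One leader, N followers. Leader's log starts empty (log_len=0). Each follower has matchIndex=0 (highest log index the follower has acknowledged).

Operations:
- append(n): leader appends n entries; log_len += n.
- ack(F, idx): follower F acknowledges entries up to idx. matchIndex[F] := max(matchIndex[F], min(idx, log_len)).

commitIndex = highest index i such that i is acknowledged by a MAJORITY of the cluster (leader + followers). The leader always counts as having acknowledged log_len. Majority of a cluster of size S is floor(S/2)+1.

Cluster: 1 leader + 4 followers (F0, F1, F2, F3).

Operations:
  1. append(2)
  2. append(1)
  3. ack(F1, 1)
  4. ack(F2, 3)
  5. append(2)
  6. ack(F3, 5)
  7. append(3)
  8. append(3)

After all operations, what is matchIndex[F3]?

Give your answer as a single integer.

Op 1: append 2 -> log_len=2
Op 2: append 1 -> log_len=3
Op 3: F1 acks idx 1 -> match: F0=0 F1=1 F2=0 F3=0; commitIndex=0
Op 4: F2 acks idx 3 -> match: F0=0 F1=1 F2=3 F3=0; commitIndex=1
Op 5: append 2 -> log_len=5
Op 6: F3 acks idx 5 -> match: F0=0 F1=1 F2=3 F3=5; commitIndex=3
Op 7: append 3 -> log_len=8
Op 8: append 3 -> log_len=11

Answer: 5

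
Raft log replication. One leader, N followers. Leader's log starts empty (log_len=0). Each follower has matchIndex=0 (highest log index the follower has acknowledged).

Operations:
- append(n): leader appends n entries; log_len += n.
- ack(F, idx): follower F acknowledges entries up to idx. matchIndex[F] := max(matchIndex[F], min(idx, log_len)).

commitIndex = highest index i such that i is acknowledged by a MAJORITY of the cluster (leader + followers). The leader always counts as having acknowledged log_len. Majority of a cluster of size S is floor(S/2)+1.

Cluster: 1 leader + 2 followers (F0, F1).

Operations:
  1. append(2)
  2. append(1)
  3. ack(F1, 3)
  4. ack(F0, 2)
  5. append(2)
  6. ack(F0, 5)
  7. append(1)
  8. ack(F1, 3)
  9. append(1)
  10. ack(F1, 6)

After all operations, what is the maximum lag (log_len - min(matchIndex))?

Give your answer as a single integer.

Op 1: append 2 -> log_len=2
Op 2: append 1 -> log_len=3
Op 3: F1 acks idx 3 -> match: F0=0 F1=3; commitIndex=3
Op 4: F0 acks idx 2 -> match: F0=2 F1=3; commitIndex=3
Op 5: append 2 -> log_len=5
Op 6: F0 acks idx 5 -> match: F0=5 F1=3; commitIndex=5
Op 7: append 1 -> log_len=6
Op 8: F1 acks idx 3 -> match: F0=5 F1=3; commitIndex=5
Op 9: append 1 -> log_len=7
Op 10: F1 acks idx 6 -> match: F0=5 F1=6; commitIndex=6

Answer: 2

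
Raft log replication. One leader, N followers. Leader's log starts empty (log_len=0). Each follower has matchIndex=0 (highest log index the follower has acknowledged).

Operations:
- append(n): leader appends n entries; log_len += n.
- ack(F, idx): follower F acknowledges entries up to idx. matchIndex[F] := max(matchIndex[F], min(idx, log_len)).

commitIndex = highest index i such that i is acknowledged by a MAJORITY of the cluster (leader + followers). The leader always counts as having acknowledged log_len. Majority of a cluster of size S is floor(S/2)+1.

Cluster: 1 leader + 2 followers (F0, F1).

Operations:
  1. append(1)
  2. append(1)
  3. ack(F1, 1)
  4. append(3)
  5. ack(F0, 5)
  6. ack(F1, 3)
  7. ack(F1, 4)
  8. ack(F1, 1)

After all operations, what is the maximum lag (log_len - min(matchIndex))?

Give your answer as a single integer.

Answer: 1

Derivation:
Op 1: append 1 -> log_len=1
Op 2: append 1 -> log_len=2
Op 3: F1 acks idx 1 -> match: F0=0 F1=1; commitIndex=1
Op 4: append 3 -> log_len=5
Op 5: F0 acks idx 5 -> match: F0=5 F1=1; commitIndex=5
Op 6: F1 acks idx 3 -> match: F0=5 F1=3; commitIndex=5
Op 7: F1 acks idx 4 -> match: F0=5 F1=4; commitIndex=5
Op 8: F1 acks idx 1 -> match: F0=5 F1=4; commitIndex=5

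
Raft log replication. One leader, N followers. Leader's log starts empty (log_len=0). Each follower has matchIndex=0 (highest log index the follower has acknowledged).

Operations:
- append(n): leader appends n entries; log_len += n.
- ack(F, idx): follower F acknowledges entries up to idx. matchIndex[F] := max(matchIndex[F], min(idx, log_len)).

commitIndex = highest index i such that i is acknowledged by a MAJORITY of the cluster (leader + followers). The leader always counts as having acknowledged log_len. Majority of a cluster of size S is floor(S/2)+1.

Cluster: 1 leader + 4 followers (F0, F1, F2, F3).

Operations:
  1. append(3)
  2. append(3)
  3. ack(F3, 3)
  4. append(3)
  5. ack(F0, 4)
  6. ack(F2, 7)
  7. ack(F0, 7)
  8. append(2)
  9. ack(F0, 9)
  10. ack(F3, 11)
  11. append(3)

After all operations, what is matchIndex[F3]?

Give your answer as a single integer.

Answer: 11

Derivation:
Op 1: append 3 -> log_len=3
Op 2: append 3 -> log_len=6
Op 3: F3 acks idx 3 -> match: F0=0 F1=0 F2=0 F3=3; commitIndex=0
Op 4: append 3 -> log_len=9
Op 5: F0 acks idx 4 -> match: F0=4 F1=0 F2=0 F3=3; commitIndex=3
Op 6: F2 acks idx 7 -> match: F0=4 F1=0 F2=7 F3=3; commitIndex=4
Op 7: F0 acks idx 7 -> match: F0=7 F1=0 F2=7 F3=3; commitIndex=7
Op 8: append 2 -> log_len=11
Op 9: F0 acks idx 9 -> match: F0=9 F1=0 F2=7 F3=3; commitIndex=7
Op 10: F3 acks idx 11 -> match: F0=9 F1=0 F2=7 F3=11; commitIndex=9
Op 11: append 3 -> log_len=14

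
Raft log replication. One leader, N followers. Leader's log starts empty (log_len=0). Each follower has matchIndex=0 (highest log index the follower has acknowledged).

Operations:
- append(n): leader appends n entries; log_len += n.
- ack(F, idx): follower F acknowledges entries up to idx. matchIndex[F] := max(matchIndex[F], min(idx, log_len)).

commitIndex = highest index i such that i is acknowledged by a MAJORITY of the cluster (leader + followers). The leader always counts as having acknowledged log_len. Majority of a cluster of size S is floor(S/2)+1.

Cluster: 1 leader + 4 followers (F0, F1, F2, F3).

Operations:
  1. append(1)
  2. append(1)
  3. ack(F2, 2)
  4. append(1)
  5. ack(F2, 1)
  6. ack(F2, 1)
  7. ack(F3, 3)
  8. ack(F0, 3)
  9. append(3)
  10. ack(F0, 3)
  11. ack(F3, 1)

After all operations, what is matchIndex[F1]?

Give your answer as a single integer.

Answer: 0

Derivation:
Op 1: append 1 -> log_len=1
Op 2: append 1 -> log_len=2
Op 3: F2 acks idx 2 -> match: F0=0 F1=0 F2=2 F3=0; commitIndex=0
Op 4: append 1 -> log_len=3
Op 5: F2 acks idx 1 -> match: F0=0 F1=0 F2=2 F3=0; commitIndex=0
Op 6: F2 acks idx 1 -> match: F0=0 F1=0 F2=2 F3=0; commitIndex=0
Op 7: F3 acks idx 3 -> match: F0=0 F1=0 F2=2 F3=3; commitIndex=2
Op 8: F0 acks idx 3 -> match: F0=3 F1=0 F2=2 F3=3; commitIndex=3
Op 9: append 3 -> log_len=6
Op 10: F0 acks idx 3 -> match: F0=3 F1=0 F2=2 F3=3; commitIndex=3
Op 11: F3 acks idx 1 -> match: F0=3 F1=0 F2=2 F3=3; commitIndex=3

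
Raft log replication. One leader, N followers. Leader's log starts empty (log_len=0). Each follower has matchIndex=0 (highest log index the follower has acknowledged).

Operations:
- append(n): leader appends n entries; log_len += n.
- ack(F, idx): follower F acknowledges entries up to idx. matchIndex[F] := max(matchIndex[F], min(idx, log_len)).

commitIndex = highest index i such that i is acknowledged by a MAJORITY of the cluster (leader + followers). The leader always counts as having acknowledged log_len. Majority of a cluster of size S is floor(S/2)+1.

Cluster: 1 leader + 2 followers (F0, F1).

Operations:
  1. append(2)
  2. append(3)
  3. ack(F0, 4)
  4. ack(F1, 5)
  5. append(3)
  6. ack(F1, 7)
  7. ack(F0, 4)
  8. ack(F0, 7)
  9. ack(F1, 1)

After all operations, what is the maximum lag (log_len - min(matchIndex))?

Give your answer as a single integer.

Answer: 1

Derivation:
Op 1: append 2 -> log_len=2
Op 2: append 3 -> log_len=5
Op 3: F0 acks idx 4 -> match: F0=4 F1=0; commitIndex=4
Op 4: F1 acks idx 5 -> match: F0=4 F1=5; commitIndex=5
Op 5: append 3 -> log_len=8
Op 6: F1 acks idx 7 -> match: F0=4 F1=7; commitIndex=7
Op 7: F0 acks idx 4 -> match: F0=4 F1=7; commitIndex=7
Op 8: F0 acks idx 7 -> match: F0=7 F1=7; commitIndex=7
Op 9: F1 acks idx 1 -> match: F0=7 F1=7; commitIndex=7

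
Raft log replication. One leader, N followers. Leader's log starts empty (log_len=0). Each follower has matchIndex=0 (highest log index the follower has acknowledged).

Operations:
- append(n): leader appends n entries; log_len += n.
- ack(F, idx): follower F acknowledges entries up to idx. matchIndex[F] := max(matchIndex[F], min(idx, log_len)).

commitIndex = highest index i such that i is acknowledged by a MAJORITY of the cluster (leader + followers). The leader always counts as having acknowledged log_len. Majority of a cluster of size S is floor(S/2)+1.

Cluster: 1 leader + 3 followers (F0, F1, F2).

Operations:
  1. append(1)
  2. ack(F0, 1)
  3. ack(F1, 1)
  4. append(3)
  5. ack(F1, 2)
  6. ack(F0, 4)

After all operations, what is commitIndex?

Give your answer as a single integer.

Answer: 2

Derivation:
Op 1: append 1 -> log_len=1
Op 2: F0 acks idx 1 -> match: F0=1 F1=0 F2=0; commitIndex=0
Op 3: F1 acks idx 1 -> match: F0=1 F1=1 F2=0; commitIndex=1
Op 4: append 3 -> log_len=4
Op 5: F1 acks idx 2 -> match: F0=1 F1=2 F2=0; commitIndex=1
Op 6: F0 acks idx 4 -> match: F0=4 F1=2 F2=0; commitIndex=2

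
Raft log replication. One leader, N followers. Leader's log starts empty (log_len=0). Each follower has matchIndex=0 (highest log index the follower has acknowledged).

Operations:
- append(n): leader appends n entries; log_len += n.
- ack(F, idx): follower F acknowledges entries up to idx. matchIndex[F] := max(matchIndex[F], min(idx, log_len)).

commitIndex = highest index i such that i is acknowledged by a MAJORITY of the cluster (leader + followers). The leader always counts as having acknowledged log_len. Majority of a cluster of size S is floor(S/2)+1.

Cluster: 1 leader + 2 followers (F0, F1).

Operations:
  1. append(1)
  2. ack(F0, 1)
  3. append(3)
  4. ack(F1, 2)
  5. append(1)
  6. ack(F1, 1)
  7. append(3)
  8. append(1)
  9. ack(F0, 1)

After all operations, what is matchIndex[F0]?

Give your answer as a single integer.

Op 1: append 1 -> log_len=1
Op 2: F0 acks idx 1 -> match: F0=1 F1=0; commitIndex=1
Op 3: append 3 -> log_len=4
Op 4: F1 acks idx 2 -> match: F0=1 F1=2; commitIndex=2
Op 5: append 1 -> log_len=5
Op 6: F1 acks idx 1 -> match: F0=1 F1=2; commitIndex=2
Op 7: append 3 -> log_len=8
Op 8: append 1 -> log_len=9
Op 9: F0 acks idx 1 -> match: F0=1 F1=2; commitIndex=2

Answer: 1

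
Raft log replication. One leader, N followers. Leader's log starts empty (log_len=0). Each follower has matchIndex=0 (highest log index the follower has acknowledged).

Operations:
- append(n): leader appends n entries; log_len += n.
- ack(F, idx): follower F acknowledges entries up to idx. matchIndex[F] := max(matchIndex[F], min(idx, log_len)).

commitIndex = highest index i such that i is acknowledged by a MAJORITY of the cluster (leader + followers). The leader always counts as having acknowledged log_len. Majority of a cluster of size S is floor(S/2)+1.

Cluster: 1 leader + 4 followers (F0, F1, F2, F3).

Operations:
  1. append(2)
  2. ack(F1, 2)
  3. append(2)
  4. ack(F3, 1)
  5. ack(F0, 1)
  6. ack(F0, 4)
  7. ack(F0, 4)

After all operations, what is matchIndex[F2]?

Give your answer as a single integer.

Answer: 0

Derivation:
Op 1: append 2 -> log_len=2
Op 2: F1 acks idx 2 -> match: F0=0 F1=2 F2=0 F3=0; commitIndex=0
Op 3: append 2 -> log_len=4
Op 4: F3 acks idx 1 -> match: F0=0 F1=2 F2=0 F3=1; commitIndex=1
Op 5: F0 acks idx 1 -> match: F0=1 F1=2 F2=0 F3=1; commitIndex=1
Op 6: F0 acks idx 4 -> match: F0=4 F1=2 F2=0 F3=1; commitIndex=2
Op 7: F0 acks idx 4 -> match: F0=4 F1=2 F2=0 F3=1; commitIndex=2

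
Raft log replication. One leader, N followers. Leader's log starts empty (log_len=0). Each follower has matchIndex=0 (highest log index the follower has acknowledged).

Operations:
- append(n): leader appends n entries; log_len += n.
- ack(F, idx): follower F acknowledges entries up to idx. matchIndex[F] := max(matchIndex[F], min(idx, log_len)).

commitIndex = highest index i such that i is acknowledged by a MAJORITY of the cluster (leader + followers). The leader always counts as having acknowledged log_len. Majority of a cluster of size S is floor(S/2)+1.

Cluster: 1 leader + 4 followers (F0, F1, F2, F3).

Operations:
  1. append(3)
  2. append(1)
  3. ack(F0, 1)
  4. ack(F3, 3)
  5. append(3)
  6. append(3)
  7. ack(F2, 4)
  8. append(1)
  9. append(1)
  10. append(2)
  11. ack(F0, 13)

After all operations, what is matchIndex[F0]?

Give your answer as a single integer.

Answer: 13

Derivation:
Op 1: append 3 -> log_len=3
Op 2: append 1 -> log_len=4
Op 3: F0 acks idx 1 -> match: F0=1 F1=0 F2=0 F3=0; commitIndex=0
Op 4: F3 acks idx 3 -> match: F0=1 F1=0 F2=0 F3=3; commitIndex=1
Op 5: append 3 -> log_len=7
Op 6: append 3 -> log_len=10
Op 7: F2 acks idx 4 -> match: F0=1 F1=0 F2=4 F3=3; commitIndex=3
Op 8: append 1 -> log_len=11
Op 9: append 1 -> log_len=12
Op 10: append 2 -> log_len=14
Op 11: F0 acks idx 13 -> match: F0=13 F1=0 F2=4 F3=3; commitIndex=4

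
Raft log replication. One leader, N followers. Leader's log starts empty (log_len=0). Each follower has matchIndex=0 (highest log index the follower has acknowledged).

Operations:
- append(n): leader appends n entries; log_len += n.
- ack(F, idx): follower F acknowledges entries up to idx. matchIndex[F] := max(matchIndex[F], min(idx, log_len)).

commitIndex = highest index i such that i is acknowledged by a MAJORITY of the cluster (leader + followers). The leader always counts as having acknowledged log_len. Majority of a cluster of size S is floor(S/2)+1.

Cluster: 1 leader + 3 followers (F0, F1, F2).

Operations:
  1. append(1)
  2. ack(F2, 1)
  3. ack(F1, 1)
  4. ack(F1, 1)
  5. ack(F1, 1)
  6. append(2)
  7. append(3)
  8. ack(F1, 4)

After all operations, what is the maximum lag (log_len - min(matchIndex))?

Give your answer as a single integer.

Op 1: append 1 -> log_len=1
Op 2: F2 acks idx 1 -> match: F0=0 F1=0 F2=1; commitIndex=0
Op 3: F1 acks idx 1 -> match: F0=0 F1=1 F2=1; commitIndex=1
Op 4: F1 acks idx 1 -> match: F0=0 F1=1 F2=1; commitIndex=1
Op 5: F1 acks idx 1 -> match: F0=0 F1=1 F2=1; commitIndex=1
Op 6: append 2 -> log_len=3
Op 7: append 3 -> log_len=6
Op 8: F1 acks idx 4 -> match: F0=0 F1=4 F2=1; commitIndex=1

Answer: 6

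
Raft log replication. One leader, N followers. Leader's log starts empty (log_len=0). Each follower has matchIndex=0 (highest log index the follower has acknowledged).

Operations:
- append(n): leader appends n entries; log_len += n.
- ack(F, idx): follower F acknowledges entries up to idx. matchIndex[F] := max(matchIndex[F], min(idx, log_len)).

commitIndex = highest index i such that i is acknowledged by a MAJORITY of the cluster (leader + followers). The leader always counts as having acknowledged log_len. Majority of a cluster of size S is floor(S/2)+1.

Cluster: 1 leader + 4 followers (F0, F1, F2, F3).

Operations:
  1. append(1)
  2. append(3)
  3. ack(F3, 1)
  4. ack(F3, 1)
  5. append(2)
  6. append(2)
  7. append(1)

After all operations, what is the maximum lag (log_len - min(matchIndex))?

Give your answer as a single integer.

Op 1: append 1 -> log_len=1
Op 2: append 3 -> log_len=4
Op 3: F3 acks idx 1 -> match: F0=0 F1=0 F2=0 F3=1; commitIndex=0
Op 4: F3 acks idx 1 -> match: F0=0 F1=0 F2=0 F3=1; commitIndex=0
Op 5: append 2 -> log_len=6
Op 6: append 2 -> log_len=8
Op 7: append 1 -> log_len=9

Answer: 9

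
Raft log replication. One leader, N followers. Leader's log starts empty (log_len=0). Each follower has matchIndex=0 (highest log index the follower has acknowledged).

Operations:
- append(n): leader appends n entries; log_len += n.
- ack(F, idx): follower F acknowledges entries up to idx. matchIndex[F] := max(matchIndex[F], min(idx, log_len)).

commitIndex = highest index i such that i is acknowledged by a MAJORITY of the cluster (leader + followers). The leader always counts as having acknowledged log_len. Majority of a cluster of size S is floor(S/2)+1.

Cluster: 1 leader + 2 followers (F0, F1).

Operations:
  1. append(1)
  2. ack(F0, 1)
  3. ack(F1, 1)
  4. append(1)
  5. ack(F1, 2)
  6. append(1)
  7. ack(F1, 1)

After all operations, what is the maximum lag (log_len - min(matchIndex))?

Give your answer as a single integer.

Op 1: append 1 -> log_len=1
Op 2: F0 acks idx 1 -> match: F0=1 F1=0; commitIndex=1
Op 3: F1 acks idx 1 -> match: F0=1 F1=1; commitIndex=1
Op 4: append 1 -> log_len=2
Op 5: F1 acks idx 2 -> match: F0=1 F1=2; commitIndex=2
Op 6: append 1 -> log_len=3
Op 7: F1 acks idx 1 -> match: F0=1 F1=2; commitIndex=2

Answer: 2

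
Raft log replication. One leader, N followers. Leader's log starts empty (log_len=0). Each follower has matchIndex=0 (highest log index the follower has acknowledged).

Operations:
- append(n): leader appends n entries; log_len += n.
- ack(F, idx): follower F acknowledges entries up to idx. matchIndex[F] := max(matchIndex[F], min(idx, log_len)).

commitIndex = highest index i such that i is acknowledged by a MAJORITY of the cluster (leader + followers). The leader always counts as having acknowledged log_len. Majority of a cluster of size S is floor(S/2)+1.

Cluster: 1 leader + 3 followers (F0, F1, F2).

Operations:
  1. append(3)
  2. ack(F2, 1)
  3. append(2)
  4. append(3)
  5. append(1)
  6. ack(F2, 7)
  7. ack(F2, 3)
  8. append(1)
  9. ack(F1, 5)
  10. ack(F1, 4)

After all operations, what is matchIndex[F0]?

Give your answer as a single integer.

Op 1: append 3 -> log_len=3
Op 2: F2 acks idx 1 -> match: F0=0 F1=0 F2=1; commitIndex=0
Op 3: append 2 -> log_len=5
Op 4: append 3 -> log_len=8
Op 5: append 1 -> log_len=9
Op 6: F2 acks idx 7 -> match: F0=0 F1=0 F2=7; commitIndex=0
Op 7: F2 acks idx 3 -> match: F0=0 F1=0 F2=7; commitIndex=0
Op 8: append 1 -> log_len=10
Op 9: F1 acks idx 5 -> match: F0=0 F1=5 F2=7; commitIndex=5
Op 10: F1 acks idx 4 -> match: F0=0 F1=5 F2=7; commitIndex=5

Answer: 0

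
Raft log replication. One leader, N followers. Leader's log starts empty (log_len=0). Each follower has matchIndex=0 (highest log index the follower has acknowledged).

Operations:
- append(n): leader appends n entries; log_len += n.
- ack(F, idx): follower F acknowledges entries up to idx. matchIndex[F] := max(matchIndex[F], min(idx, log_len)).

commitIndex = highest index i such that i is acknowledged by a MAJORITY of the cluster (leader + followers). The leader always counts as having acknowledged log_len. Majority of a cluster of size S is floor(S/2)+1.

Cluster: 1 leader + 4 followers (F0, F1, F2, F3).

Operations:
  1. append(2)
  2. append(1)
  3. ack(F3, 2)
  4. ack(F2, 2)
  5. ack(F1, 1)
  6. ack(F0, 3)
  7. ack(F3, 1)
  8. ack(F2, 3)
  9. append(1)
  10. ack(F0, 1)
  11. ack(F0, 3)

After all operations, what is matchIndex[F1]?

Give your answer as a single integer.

Op 1: append 2 -> log_len=2
Op 2: append 1 -> log_len=3
Op 3: F3 acks idx 2 -> match: F0=0 F1=0 F2=0 F3=2; commitIndex=0
Op 4: F2 acks idx 2 -> match: F0=0 F1=0 F2=2 F3=2; commitIndex=2
Op 5: F1 acks idx 1 -> match: F0=0 F1=1 F2=2 F3=2; commitIndex=2
Op 6: F0 acks idx 3 -> match: F0=3 F1=1 F2=2 F3=2; commitIndex=2
Op 7: F3 acks idx 1 -> match: F0=3 F1=1 F2=2 F3=2; commitIndex=2
Op 8: F2 acks idx 3 -> match: F0=3 F1=1 F2=3 F3=2; commitIndex=3
Op 9: append 1 -> log_len=4
Op 10: F0 acks idx 1 -> match: F0=3 F1=1 F2=3 F3=2; commitIndex=3
Op 11: F0 acks idx 3 -> match: F0=3 F1=1 F2=3 F3=2; commitIndex=3

Answer: 1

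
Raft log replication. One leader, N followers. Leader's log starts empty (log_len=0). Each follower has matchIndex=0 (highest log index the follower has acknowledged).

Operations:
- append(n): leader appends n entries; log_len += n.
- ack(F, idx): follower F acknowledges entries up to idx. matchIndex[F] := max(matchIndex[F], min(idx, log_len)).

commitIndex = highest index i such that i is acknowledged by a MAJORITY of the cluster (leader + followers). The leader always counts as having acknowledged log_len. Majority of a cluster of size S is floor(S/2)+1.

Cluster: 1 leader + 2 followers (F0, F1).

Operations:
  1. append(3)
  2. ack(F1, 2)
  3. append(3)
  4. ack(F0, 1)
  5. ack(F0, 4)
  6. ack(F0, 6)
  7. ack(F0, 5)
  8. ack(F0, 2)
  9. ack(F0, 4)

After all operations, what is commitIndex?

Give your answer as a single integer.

Op 1: append 3 -> log_len=3
Op 2: F1 acks idx 2 -> match: F0=0 F1=2; commitIndex=2
Op 3: append 3 -> log_len=6
Op 4: F0 acks idx 1 -> match: F0=1 F1=2; commitIndex=2
Op 5: F0 acks idx 4 -> match: F0=4 F1=2; commitIndex=4
Op 6: F0 acks idx 6 -> match: F0=6 F1=2; commitIndex=6
Op 7: F0 acks idx 5 -> match: F0=6 F1=2; commitIndex=6
Op 8: F0 acks idx 2 -> match: F0=6 F1=2; commitIndex=6
Op 9: F0 acks idx 4 -> match: F0=6 F1=2; commitIndex=6

Answer: 6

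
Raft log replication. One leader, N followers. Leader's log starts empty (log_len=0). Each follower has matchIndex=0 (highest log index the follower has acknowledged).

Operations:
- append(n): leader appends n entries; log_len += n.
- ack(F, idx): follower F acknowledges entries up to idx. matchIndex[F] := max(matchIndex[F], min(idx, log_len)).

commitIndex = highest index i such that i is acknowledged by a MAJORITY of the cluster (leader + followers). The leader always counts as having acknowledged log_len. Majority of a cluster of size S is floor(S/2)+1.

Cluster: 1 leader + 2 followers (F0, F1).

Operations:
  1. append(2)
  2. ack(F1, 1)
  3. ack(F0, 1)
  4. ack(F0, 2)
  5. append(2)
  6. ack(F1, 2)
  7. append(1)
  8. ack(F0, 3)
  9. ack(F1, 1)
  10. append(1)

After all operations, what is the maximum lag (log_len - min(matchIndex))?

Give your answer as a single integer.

Answer: 4

Derivation:
Op 1: append 2 -> log_len=2
Op 2: F1 acks idx 1 -> match: F0=0 F1=1; commitIndex=1
Op 3: F0 acks idx 1 -> match: F0=1 F1=1; commitIndex=1
Op 4: F0 acks idx 2 -> match: F0=2 F1=1; commitIndex=2
Op 5: append 2 -> log_len=4
Op 6: F1 acks idx 2 -> match: F0=2 F1=2; commitIndex=2
Op 7: append 1 -> log_len=5
Op 8: F0 acks idx 3 -> match: F0=3 F1=2; commitIndex=3
Op 9: F1 acks idx 1 -> match: F0=3 F1=2; commitIndex=3
Op 10: append 1 -> log_len=6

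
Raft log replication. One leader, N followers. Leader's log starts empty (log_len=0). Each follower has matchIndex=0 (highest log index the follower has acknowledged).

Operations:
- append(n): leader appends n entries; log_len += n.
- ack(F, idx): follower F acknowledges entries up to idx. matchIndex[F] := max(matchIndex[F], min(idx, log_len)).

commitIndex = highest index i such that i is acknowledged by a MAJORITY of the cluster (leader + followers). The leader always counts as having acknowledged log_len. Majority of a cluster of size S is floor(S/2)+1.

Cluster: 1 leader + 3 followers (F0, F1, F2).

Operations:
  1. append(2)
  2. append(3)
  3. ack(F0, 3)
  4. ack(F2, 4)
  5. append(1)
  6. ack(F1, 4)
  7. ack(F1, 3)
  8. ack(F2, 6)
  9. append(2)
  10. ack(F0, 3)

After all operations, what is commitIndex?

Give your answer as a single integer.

Answer: 4

Derivation:
Op 1: append 2 -> log_len=2
Op 2: append 3 -> log_len=5
Op 3: F0 acks idx 3 -> match: F0=3 F1=0 F2=0; commitIndex=0
Op 4: F2 acks idx 4 -> match: F0=3 F1=0 F2=4; commitIndex=3
Op 5: append 1 -> log_len=6
Op 6: F1 acks idx 4 -> match: F0=3 F1=4 F2=4; commitIndex=4
Op 7: F1 acks idx 3 -> match: F0=3 F1=4 F2=4; commitIndex=4
Op 8: F2 acks idx 6 -> match: F0=3 F1=4 F2=6; commitIndex=4
Op 9: append 2 -> log_len=8
Op 10: F0 acks idx 3 -> match: F0=3 F1=4 F2=6; commitIndex=4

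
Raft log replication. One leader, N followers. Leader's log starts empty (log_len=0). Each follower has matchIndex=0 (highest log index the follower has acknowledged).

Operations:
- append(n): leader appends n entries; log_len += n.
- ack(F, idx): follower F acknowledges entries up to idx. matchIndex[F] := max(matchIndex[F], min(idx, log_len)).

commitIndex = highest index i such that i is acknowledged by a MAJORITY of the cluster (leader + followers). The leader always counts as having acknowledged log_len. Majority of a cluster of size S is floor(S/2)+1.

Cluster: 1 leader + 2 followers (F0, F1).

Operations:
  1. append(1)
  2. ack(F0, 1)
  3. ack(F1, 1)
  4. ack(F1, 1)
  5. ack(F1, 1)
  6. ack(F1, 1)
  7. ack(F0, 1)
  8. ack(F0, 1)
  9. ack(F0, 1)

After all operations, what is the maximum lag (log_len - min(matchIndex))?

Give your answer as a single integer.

Op 1: append 1 -> log_len=1
Op 2: F0 acks idx 1 -> match: F0=1 F1=0; commitIndex=1
Op 3: F1 acks idx 1 -> match: F0=1 F1=1; commitIndex=1
Op 4: F1 acks idx 1 -> match: F0=1 F1=1; commitIndex=1
Op 5: F1 acks idx 1 -> match: F0=1 F1=1; commitIndex=1
Op 6: F1 acks idx 1 -> match: F0=1 F1=1; commitIndex=1
Op 7: F0 acks idx 1 -> match: F0=1 F1=1; commitIndex=1
Op 8: F0 acks idx 1 -> match: F0=1 F1=1; commitIndex=1
Op 9: F0 acks idx 1 -> match: F0=1 F1=1; commitIndex=1

Answer: 0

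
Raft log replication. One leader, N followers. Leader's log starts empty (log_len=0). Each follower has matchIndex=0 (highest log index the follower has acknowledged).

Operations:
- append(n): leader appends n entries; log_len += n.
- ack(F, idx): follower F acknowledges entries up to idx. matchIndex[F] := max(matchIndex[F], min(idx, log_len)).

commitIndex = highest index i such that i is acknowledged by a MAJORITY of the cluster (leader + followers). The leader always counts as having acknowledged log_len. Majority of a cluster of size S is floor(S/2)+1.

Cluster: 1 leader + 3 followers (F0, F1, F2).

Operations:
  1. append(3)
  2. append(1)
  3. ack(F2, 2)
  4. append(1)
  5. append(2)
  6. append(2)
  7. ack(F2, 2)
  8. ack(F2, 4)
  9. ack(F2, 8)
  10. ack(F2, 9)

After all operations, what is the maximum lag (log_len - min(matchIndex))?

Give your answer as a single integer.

Answer: 9

Derivation:
Op 1: append 3 -> log_len=3
Op 2: append 1 -> log_len=4
Op 3: F2 acks idx 2 -> match: F0=0 F1=0 F2=2; commitIndex=0
Op 4: append 1 -> log_len=5
Op 5: append 2 -> log_len=7
Op 6: append 2 -> log_len=9
Op 7: F2 acks idx 2 -> match: F0=0 F1=0 F2=2; commitIndex=0
Op 8: F2 acks idx 4 -> match: F0=0 F1=0 F2=4; commitIndex=0
Op 9: F2 acks idx 8 -> match: F0=0 F1=0 F2=8; commitIndex=0
Op 10: F2 acks idx 9 -> match: F0=0 F1=0 F2=9; commitIndex=0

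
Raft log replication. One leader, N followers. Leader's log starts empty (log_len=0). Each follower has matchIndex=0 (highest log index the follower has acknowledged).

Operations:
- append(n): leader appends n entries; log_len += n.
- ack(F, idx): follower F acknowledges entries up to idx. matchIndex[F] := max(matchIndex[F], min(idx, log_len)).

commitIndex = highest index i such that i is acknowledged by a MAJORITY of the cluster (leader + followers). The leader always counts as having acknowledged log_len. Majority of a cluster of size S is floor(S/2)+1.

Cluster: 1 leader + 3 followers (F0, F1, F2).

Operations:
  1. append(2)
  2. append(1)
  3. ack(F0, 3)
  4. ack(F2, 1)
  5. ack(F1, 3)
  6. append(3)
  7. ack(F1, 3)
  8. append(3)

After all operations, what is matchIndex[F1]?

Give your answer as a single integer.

Op 1: append 2 -> log_len=2
Op 2: append 1 -> log_len=3
Op 3: F0 acks idx 3 -> match: F0=3 F1=0 F2=0; commitIndex=0
Op 4: F2 acks idx 1 -> match: F0=3 F1=0 F2=1; commitIndex=1
Op 5: F1 acks idx 3 -> match: F0=3 F1=3 F2=1; commitIndex=3
Op 6: append 3 -> log_len=6
Op 7: F1 acks idx 3 -> match: F0=3 F1=3 F2=1; commitIndex=3
Op 8: append 3 -> log_len=9

Answer: 3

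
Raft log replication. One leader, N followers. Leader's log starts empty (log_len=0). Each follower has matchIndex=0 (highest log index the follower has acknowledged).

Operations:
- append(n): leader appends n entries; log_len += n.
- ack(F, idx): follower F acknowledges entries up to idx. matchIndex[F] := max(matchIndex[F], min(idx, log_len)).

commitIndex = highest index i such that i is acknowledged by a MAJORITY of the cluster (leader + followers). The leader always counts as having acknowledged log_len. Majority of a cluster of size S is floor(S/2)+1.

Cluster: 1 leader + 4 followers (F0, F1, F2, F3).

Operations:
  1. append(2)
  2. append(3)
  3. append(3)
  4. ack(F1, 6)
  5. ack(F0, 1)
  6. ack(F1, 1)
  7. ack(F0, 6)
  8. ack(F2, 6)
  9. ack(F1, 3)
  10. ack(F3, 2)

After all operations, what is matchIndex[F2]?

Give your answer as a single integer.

Answer: 6

Derivation:
Op 1: append 2 -> log_len=2
Op 2: append 3 -> log_len=5
Op 3: append 3 -> log_len=8
Op 4: F1 acks idx 6 -> match: F0=0 F1=6 F2=0 F3=0; commitIndex=0
Op 5: F0 acks idx 1 -> match: F0=1 F1=6 F2=0 F3=0; commitIndex=1
Op 6: F1 acks idx 1 -> match: F0=1 F1=6 F2=0 F3=0; commitIndex=1
Op 7: F0 acks idx 6 -> match: F0=6 F1=6 F2=0 F3=0; commitIndex=6
Op 8: F2 acks idx 6 -> match: F0=6 F1=6 F2=6 F3=0; commitIndex=6
Op 9: F1 acks idx 3 -> match: F0=6 F1=6 F2=6 F3=0; commitIndex=6
Op 10: F3 acks idx 2 -> match: F0=6 F1=6 F2=6 F3=2; commitIndex=6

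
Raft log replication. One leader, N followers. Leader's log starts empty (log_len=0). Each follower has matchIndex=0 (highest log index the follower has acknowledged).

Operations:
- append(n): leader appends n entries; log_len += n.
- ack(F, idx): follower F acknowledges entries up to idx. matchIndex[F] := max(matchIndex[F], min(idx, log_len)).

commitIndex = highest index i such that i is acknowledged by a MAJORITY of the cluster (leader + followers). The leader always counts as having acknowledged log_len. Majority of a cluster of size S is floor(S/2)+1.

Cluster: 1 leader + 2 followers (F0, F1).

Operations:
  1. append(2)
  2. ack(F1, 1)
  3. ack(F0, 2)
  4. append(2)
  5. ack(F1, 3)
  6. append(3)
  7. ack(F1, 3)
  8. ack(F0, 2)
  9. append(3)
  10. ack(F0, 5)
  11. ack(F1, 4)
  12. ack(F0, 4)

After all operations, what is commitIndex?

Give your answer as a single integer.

Op 1: append 2 -> log_len=2
Op 2: F1 acks idx 1 -> match: F0=0 F1=1; commitIndex=1
Op 3: F0 acks idx 2 -> match: F0=2 F1=1; commitIndex=2
Op 4: append 2 -> log_len=4
Op 5: F1 acks idx 3 -> match: F0=2 F1=3; commitIndex=3
Op 6: append 3 -> log_len=7
Op 7: F1 acks idx 3 -> match: F0=2 F1=3; commitIndex=3
Op 8: F0 acks idx 2 -> match: F0=2 F1=3; commitIndex=3
Op 9: append 3 -> log_len=10
Op 10: F0 acks idx 5 -> match: F0=5 F1=3; commitIndex=5
Op 11: F1 acks idx 4 -> match: F0=5 F1=4; commitIndex=5
Op 12: F0 acks idx 4 -> match: F0=5 F1=4; commitIndex=5

Answer: 5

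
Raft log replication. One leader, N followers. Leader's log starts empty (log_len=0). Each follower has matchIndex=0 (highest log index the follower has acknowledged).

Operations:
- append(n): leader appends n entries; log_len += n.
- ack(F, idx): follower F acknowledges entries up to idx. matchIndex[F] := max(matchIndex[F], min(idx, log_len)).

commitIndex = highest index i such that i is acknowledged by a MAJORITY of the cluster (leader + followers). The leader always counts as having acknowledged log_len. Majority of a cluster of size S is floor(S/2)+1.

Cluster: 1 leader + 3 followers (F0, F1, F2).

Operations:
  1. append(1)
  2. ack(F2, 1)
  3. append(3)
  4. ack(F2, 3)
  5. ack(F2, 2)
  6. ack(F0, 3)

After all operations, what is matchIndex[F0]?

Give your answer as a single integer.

Op 1: append 1 -> log_len=1
Op 2: F2 acks idx 1 -> match: F0=0 F1=0 F2=1; commitIndex=0
Op 3: append 3 -> log_len=4
Op 4: F2 acks idx 3 -> match: F0=0 F1=0 F2=3; commitIndex=0
Op 5: F2 acks idx 2 -> match: F0=0 F1=0 F2=3; commitIndex=0
Op 6: F0 acks idx 3 -> match: F0=3 F1=0 F2=3; commitIndex=3

Answer: 3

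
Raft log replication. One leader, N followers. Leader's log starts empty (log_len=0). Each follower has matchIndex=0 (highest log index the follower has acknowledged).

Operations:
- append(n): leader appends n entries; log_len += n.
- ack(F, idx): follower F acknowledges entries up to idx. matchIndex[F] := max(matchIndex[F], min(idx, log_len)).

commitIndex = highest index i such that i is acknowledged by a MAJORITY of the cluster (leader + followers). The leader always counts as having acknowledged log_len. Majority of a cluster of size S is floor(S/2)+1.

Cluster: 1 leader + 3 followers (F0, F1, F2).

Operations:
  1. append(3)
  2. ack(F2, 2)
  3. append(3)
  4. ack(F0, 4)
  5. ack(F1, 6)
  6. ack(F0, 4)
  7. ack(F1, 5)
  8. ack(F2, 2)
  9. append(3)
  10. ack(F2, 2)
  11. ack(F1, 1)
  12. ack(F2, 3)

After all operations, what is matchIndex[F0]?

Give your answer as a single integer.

Op 1: append 3 -> log_len=3
Op 2: F2 acks idx 2 -> match: F0=0 F1=0 F2=2; commitIndex=0
Op 3: append 3 -> log_len=6
Op 4: F0 acks idx 4 -> match: F0=4 F1=0 F2=2; commitIndex=2
Op 5: F1 acks idx 6 -> match: F0=4 F1=6 F2=2; commitIndex=4
Op 6: F0 acks idx 4 -> match: F0=4 F1=6 F2=2; commitIndex=4
Op 7: F1 acks idx 5 -> match: F0=4 F1=6 F2=2; commitIndex=4
Op 8: F2 acks idx 2 -> match: F0=4 F1=6 F2=2; commitIndex=4
Op 9: append 3 -> log_len=9
Op 10: F2 acks idx 2 -> match: F0=4 F1=6 F2=2; commitIndex=4
Op 11: F1 acks idx 1 -> match: F0=4 F1=6 F2=2; commitIndex=4
Op 12: F2 acks idx 3 -> match: F0=4 F1=6 F2=3; commitIndex=4

Answer: 4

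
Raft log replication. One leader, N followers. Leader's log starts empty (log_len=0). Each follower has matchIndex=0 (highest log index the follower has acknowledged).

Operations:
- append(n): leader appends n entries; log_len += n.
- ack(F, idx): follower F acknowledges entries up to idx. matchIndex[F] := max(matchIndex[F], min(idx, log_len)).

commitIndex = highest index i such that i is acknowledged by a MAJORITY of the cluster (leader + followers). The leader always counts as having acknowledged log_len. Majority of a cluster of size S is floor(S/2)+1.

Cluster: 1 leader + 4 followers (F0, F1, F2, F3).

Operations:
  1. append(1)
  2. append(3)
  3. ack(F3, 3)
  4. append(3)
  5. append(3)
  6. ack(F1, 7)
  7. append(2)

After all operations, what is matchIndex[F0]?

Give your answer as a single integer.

Op 1: append 1 -> log_len=1
Op 2: append 3 -> log_len=4
Op 3: F3 acks idx 3 -> match: F0=0 F1=0 F2=0 F3=3; commitIndex=0
Op 4: append 3 -> log_len=7
Op 5: append 3 -> log_len=10
Op 6: F1 acks idx 7 -> match: F0=0 F1=7 F2=0 F3=3; commitIndex=3
Op 7: append 2 -> log_len=12

Answer: 0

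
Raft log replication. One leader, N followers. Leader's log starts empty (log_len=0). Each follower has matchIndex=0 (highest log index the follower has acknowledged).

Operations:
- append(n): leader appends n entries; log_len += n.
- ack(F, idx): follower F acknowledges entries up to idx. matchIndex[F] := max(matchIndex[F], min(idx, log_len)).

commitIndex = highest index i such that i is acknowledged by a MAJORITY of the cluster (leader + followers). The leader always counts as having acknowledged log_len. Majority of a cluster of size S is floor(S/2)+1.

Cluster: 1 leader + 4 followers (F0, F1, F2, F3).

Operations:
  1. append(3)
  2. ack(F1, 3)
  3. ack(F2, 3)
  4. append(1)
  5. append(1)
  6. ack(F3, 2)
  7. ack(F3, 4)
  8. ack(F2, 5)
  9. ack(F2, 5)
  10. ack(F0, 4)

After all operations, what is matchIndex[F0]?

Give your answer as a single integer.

Answer: 4

Derivation:
Op 1: append 3 -> log_len=3
Op 2: F1 acks idx 3 -> match: F0=0 F1=3 F2=0 F3=0; commitIndex=0
Op 3: F2 acks idx 3 -> match: F0=0 F1=3 F2=3 F3=0; commitIndex=3
Op 4: append 1 -> log_len=4
Op 5: append 1 -> log_len=5
Op 6: F3 acks idx 2 -> match: F0=0 F1=3 F2=3 F3=2; commitIndex=3
Op 7: F3 acks idx 4 -> match: F0=0 F1=3 F2=3 F3=4; commitIndex=3
Op 8: F2 acks idx 5 -> match: F0=0 F1=3 F2=5 F3=4; commitIndex=4
Op 9: F2 acks idx 5 -> match: F0=0 F1=3 F2=5 F3=4; commitIndex=4
Op 10: F0 acks idx 4 -> match: F0=4 F1=3 F2=5 F3=4; commitIndex=4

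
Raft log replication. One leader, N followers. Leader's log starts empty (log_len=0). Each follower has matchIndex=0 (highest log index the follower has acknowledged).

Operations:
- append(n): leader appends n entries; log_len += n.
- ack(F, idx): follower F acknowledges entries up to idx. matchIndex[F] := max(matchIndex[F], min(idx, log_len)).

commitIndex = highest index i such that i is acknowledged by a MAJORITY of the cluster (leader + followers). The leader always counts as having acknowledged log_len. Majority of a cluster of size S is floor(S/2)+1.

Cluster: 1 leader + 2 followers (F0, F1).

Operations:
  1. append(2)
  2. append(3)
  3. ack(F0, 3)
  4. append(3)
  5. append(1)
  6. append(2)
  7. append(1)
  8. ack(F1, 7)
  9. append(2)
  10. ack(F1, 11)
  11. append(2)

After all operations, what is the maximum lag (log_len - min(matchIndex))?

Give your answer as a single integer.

Answer: 13

Derivation:
Op 1: append 2 -> log_len=2
Op 2: append 3 -> log_len=5
Op 3: F0 acks idx 3 -> match: F0=3 F1=0; commitIndex=3
Op 4: append 3 -> log_len=8
Op 5: append 1 -> log_len=9
Op 6: append 2 -> log_len=11
Op 7: append 1 -> log_len=12
Op 8: F1 acks idx 7 -> match: F0=3 F1=7; commitIndex=7
Op 9: append 2 -> log_len=14
Op 10: F1 acks idx 11 -> match: F0=3 F1=11; commitIndex=11
Op 11: append 2 -> log_len=16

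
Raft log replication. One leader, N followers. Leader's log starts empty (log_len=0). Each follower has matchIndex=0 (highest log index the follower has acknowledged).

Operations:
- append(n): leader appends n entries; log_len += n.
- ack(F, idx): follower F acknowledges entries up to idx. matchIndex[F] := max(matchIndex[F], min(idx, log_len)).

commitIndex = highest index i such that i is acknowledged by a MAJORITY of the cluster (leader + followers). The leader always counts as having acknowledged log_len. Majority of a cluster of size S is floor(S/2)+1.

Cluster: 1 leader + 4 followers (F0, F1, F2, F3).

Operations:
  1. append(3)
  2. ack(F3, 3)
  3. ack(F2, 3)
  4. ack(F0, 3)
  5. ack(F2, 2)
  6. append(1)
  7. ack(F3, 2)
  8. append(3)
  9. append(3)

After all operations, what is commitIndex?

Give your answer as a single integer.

Op 1: append 3 -> log_len=3
Op 2: F3 acks idx 3 -> match: F0=0 F1=0 F2=0 F3=3; commitIndex=0
Op 3: F2 acks idx 3 -> match: F0=0 F1=0 F2=3 F3=3; commitIndex=3
Op 4: F0 acks idx 3 -> match: F0=3 F1=0 F2=3 F3=3; commitIndex=3
Op 5: F2 acks idx 2 -> match: F0=3 F1=0 F2=3 F3=3; commitIndex=3
Op 6: append 1 -> log_len=4
Op 7: F3 acks idx 2 -> match: F0=3 F1=0 F2=3 F3=3; commitIndex=3
Op 8: append 3 -> log_len=7
Op 9: append 3 -> log_len=10

Answer: 3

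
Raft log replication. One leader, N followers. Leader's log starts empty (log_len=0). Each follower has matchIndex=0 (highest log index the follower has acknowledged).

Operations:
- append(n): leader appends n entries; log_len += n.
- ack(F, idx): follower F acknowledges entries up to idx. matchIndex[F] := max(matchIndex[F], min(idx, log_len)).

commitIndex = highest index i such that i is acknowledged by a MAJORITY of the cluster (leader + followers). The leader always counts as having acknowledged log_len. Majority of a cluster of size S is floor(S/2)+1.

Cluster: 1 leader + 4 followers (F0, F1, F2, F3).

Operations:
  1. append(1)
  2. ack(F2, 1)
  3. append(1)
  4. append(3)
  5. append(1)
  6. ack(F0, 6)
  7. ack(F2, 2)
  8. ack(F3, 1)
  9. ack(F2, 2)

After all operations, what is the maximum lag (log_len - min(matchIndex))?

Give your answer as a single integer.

Answer: 6

Derivation:
Op 1: append 1 -> log_len=1
Op 2: F2 acks idx 1 -> match: F0=0 F1=0 F2=1 F3=0; commitIndex=0
Op 3: append 1 -> log_len=2
Op 4: append 3 -> log_len=5
Op 5: append 1 -> log_len=6
Op 6: F0 acks idx 6 -> match: F0=6 F1=0 F2=1 F3=0; commitIndex=1
Op 7: F2 acks idx 2 -> match: F0=6 F1=0 F2=2 F3=0; commitIndex=2
Op 8: F3 acks idx 1 -> match: F0=6 F1=0 F2=2 F3=1; commitIndex=2
Op 9: F2 acks idx 2 -> match: F0=6 F1=0 F2=2 F3=1; commitIndex=2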